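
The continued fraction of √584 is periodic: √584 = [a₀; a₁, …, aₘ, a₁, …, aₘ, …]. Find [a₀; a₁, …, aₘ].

[24; 6, 48]

a₀ = ⌊√584⌋ = 24.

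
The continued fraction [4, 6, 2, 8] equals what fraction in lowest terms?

Using pₖ = aₖpₖ₋₁ + pₖ₋₂ and qₖ = aₖqₖ₋₁ + qₖ₋₂:
  k=0: a=4, p=4, q=1
  k=1: a=6, p=25, q=6
  k=2: a=2, p=54, q=13
  k=3: a=8, p=457, q=110

457/110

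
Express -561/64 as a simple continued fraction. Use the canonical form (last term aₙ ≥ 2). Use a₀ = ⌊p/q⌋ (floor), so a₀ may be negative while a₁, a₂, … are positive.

[-9; 4, 3, 1, 3]

-561 = -9·64 + 15
64 = 4·15 + 4
15 = 3·4 + 3
4 = 1·3 + 1
3 = 3·1 + 0  (stop)
So -561/64 = [-9; 4, 3, 1, 3].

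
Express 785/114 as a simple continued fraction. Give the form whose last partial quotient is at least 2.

[6; 1, 7, 1, 3, 3]

785 = 6×114 + 101
114 = 1×101 + 13
101 = 7×13 + 10
13 = 1×10 + 3
10 = 3×3 + 1
3 = 3×1 + 0  (stop)
So 785/114 = [6; 1, 7, 1, 3, 3].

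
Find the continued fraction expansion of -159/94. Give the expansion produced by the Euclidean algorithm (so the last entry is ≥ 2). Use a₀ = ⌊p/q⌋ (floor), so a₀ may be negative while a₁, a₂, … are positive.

[-2; 3, 4, 7]

-159 = -2*94 + 29
94 = 3*29 + 7
29 = 4*7 + 1
7 = 7*1 + 0  (stop)
So -159/94 = [-2; 3, 4, 7].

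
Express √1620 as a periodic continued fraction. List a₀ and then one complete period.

[40; 4, 80]

a₀ = ⌊√1620⌋ = 40.
With m₀=0, d₀=1 and mₖ₊₁ = dₖaₖ − mₖ, dₖ₊₁ = (n − mₖ₊₁²)/dₖ, aₖ₊₁ = ⌊(a₀+mₖ₊₁)/dₖ₊₁⌋:
  k=1: m=40, d=20, a=4
  k=2: m=40, d=1, a=80
d=1 and a=2a₀=80 at k=2, so the next step gives (m, d) = (40, 20) again — its k=1 value — and the period has length 2.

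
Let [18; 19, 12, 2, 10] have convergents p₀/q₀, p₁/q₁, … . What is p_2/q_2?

Using pₖ = aₖpₖ₋₁ + pₖ₋₂, qₖ = aₖqₖ₋₁ + qₖ₋₂ (with p₋₁=1, p₋₂=0, q₋₁=0, q₋₂=1):
  k=0: a=18, p=18, q=1
  k=1: a=19, p=343, q=19
  k=2: a=12, p=4134, q=229

4134/229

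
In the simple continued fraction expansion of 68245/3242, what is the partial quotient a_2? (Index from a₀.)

1

68245 = 21·3242 + 163   →  a_0 = 21
3242 = 19·163 + 145   →  a_1 = 19
163 = 1·145 + 18   →  a_2 = 1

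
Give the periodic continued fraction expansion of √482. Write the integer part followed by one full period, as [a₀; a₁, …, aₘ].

[21; 1, 20, 1, 42]

a₀ = ⌊√482⌋ = 21.
With m₀=0, d₀=1 and mₖ₊₁ = dₖaₖ − mₖ, dₖ₊₁ = (n − mₖ₊₁²)/dₖ, aₖ₊₁ = ⌊(a₀+mₖ₊₁)/dₖ₊₁⌋:
  k=1: m=21, d=41, a=1
  k=2: m=20, d=2, a=20
  k=3: m=20, d=41, a=1
  k=4: m=21, d=1, a=42
d=1 and a=2a₀=42 at k=4, so the next step gives (m, d) = (21, 41) again — its k=1 value — and the period has length 4.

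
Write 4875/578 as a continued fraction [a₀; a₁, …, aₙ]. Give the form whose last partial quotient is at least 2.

[8; 2, 3, 3, 3, 3, 2]

4875 = 8*578 + 251
578 = 2*251 + 76
251 = 3*76 + 23
76 = 3*23 + 7
23 = 3*7 + 2
7 = 3*2 + 1
2 = 2*1 + 0  (stop)
So 4875/578 = [8; 2, 3, 3, 3, 3, 2].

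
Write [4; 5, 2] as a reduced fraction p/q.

Using pₖ = aₖpₖ₋₁ + pₖ₋₂ and qₖ = aₖqₖ₋₁ + qₖ₋₂:
  k=0: a=4, p=4, q=1
  k=1: a=5, p=21, q=5
  k=2: a=2, p=46, q=11

46/11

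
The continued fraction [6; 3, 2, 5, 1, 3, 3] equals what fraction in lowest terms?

Using pₖ = aₖpₖ₋₁ + pₖ₋₂ and qₖ = aₖqₖ₋₁ + qₖ₋₂:
  k=0: a=6, p=6, q=1
  k=1: a=3, p=19, q=3
  k=2: a=2, p=44, q=7
  k=3: a=5, p=239, q=38
  k=4: a=1, p=283, q=45
  k=5: a=3, p=1088, q=173
  k=6: a=3, p=3547, q=564

3547/564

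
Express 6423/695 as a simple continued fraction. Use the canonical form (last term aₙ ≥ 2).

[9; 4, 7, 3, 3, 2]

6423 = 9·695 + 168
695 = 4·168 + 23
168 = 7·23 + 7
23 = 3·7 + 2
7 = 3·2 + 1
2 = 2·1 + 0  (stop)
So 6423/695 = [9; 4, 7, 3, 3, 2].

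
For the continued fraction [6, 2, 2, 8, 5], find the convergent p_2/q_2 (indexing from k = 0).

Using pₖ = aₖpₖ₋₁ + pₖ₋₂, qₖ = aₖqₖ₋₁ + qₖ₋₂ (with p₋₁=1, p₋₂=0, q₋₁=0, q₋₂=1):
  k=0: a=6, p=6, q=1
  k=1: a=2, p=13, q=2
  k=2: a=2, p=32, q=5

32/5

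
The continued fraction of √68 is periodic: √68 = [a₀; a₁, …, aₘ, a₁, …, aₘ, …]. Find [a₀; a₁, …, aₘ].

[8; 4, 16]

a₀ = ⌊√68⌋ = 8.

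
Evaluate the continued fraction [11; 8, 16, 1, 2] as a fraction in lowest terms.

Using pₖ = aₖpₖ₋₁ + pₖ₋₂ and qₖ = aₖqₖ₋₁ + qₖ₋₂:
  k=0: a=11, p=11, q=1
  k=1: a=8, p=89, q=8
  k=2: a=16, p=1435, q=129
  k=3: a=1, p=1524, q=137
  k=4: a=2, p=4483, q=403

4483/403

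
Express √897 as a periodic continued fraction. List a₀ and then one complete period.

a₀ = ⌊√897⌋ = 29.
With m₀=0, d₀=1 and mₖ₊₁ = dₖaₖ − mₖ, dₖ₊₁ = (n − mₖ₊₁²)/dₖ, aₖ₊₁ = ⌊(a₀+mₖ₊₁)/dₖ₊₁⌋:
  k=1: m=29, d=56, a=1
  k=2: m=27, d=3, a=18
  k=3: m=27, d=56, a=1
  k=4: m=29, d=1, a=58
d=1 and a=2a₀=58 at k=4, so the next step gives (m, d) = (29, 56) again — its k=1 value — and the period has length 4.

[29; 1, 18, 1, 58]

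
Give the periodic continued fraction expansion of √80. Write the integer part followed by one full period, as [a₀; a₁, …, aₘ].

[8; 1, 16]

a₀ = ⌊√80⌋ = 8.
With m₀=0, d₀=1 and mₖ₊₁ = dₖaₖ − mₖ, dₖ₊₁ = (n − mₖ₊₁²)/dₖ, aₖ₊₁ = ⌊(a₀+mₖ₊₁)/dₖ₊₁⌋:
  k=1: m=8, d=16, a=1
  k=2: m=8, d=1, a=16
d=1 and a=2a₀=16 at k=2, so the next step gives (m, d) = (8, 16) again — its k=1 value — and the period has length 2.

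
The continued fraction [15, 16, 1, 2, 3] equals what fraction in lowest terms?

Fold from the inside: start with 3/1.
  2 + 1/3 = 7/3
  1 + 3/7 = 10/7
  16 + 7/10 = 167/10
  15 + 10/167 = 2515/167

2515/167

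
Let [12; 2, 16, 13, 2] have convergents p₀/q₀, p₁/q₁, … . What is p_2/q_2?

412/33

Using pₖ = aₖpₖ₋₁ + pₖ₋₂, qₖ = aₖqₖ₋₁ + qₖ₋₂ (with p₋₁=1, p₋₂=0, q₋₁=0, q₋₂=1):
  k=0: a=12, p=12, q=1
  k=1: a=2, p=25, q=2
  k=2: a=16, p=412, q=33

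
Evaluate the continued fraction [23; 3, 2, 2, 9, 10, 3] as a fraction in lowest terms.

Fold from the inside: start with 3/1.
  10 + 1/3 = 31/3
  9 + 3/31 = 282/31
  2 + 31/282 = 595/282
  2 + 282/595 = 1472/595
  3 + 595/1472 = 5011/1472
  23 + 1472/5011 = 116725/5011

116725/5011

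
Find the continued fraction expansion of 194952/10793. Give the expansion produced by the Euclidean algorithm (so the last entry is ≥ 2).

194952 = 18*10793 + 678
10793 = 15*678 + 623
678 = 1*623 + 55
623 = 11*55 + 18
55 = 3*18 + 1
18 = 18*1 + 0  (stop)
So 194952/10793 = [18; 15, 1, 11, 3, 18].

[18; 15, 1, 11, 3, 18]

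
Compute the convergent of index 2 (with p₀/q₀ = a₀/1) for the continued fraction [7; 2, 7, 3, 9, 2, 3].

Using pₖ = aₖpₖ₋₁ + pₖ₋₂, qₖ = aₖqₖ₋₁ + qₖ₋₂ (with p₋₁=1, p₋₂=0, q₋₁=0, q₋₂=1):
  k=0: a=7, p=7, q=1
  k=1: a=2, p=15, q=2
  k=2: a=7, p=112, q=15

112/15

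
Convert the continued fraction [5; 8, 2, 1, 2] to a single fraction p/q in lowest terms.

343/67

Using pₖ = aₖpₖ₋₁ + pₖ₋₂ and qₖ = aₖqₖ₋₁ + qₖ₋₂:
  k=0: a=5, p=5, q=1
  k=1: a=8, p=41, q=8
  k=2: a=2, p=87, q=17
  k=3: a=1, p=128, q=25
  k=4: a=2, p=343, q=67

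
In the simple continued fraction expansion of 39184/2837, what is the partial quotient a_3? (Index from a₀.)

3

39184 = 13·2837 + 2303   →  a_0 = 13
2837 = 1·2303 + 534   →  a_1 = 1
2303 = 4·534 + 167   →  a_2 = 4
534 = 3·167 + 33   →  a_3 = 3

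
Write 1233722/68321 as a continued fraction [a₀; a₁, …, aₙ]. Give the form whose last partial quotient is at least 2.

[18; 17, 3, 10, 5, 2, 3, 3]

1233722 = 18*68321 + 3944
68321 = 17*3944 + 1273
3944 = 3*1273 + 125
1273 = 10*125 + 23
125 = 5*23 + 10
23 = 2*10 + 3
10 = 3*3 + 1
3 = 3*1 + 0  (stop)
So 1233722/68321 = [18; 17, 3, 10, 5, 2, 3, 3].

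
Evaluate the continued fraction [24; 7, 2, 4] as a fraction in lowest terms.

Fold from the inside: start with 4/1.
  2 + 1/4 = 9/4
  7 + 4/9 = 67/9
  24 + 9/67 = 1617/67

1617/67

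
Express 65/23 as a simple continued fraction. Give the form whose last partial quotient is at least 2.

[2; 1, 4, 1, 3]

65 = 2×23 + 19
23 = 1×19 + 4
19 = 4×4 + 3
4 = 1×3 + 1
3 = 3×1 + 0  (stop)
So 65/23 = [2; 1, 4, 1, 3].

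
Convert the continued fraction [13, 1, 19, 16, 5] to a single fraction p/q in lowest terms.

Using pₖ = aₖpₖ₋₁ + pₖ₋₂ and qₖ = aₖqₖ₋₁ + qₖ₋₂:
  k=0: a=13, p=13, q=1
  k=1: a=1, p=14, q=1
  k=2: a=19, p=279, q=20
  k=3: a=16, p=4478, q=321
  k=4: a=5, p=22669, q=1625

22669/1625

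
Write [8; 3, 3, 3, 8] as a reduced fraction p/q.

Fold from the inside: start with 8/1.
  3 + 1/8 = 25/8
  3 + 8/25 = 83/25
  3 + 25/83 = 274/83
  8 + 83/274 = 2275/274

2275/274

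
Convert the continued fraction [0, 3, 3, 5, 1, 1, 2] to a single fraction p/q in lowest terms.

89/295

Using pₖ = aₖpₖ₋₁ + pₖ₋₂ and qₖ = aₖqₖ₋₁ + qₖ₋₂:
  k=0: a=0, p=0, q=1
  k=1: a=3, p=1, q=3
  k=2: a=3, p=3, q=10
  k=3: a=5, p=16, q=53
  k=4: a=1, p=19, q=63
  k=5: a=1, p=35, q=116
  k=6: a=2, p=89, q=295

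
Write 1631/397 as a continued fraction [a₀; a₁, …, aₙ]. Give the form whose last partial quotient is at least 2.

[4; 9, 4, 3, 3]

1631 = 4×397 + 43
397 = 9×43 + 10
43 = 4×10 + 3
10 = 3×3 + 1
3 = 3×1 + 0  (stop)
So 1631/397 = [4; 9, 4, 3, 3].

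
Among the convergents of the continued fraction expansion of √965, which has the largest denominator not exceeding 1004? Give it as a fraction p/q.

√965 = [31; 15, 1, 1, 15, 62, …] (period length 5).
Convergents:
  p_0/q_0 = 31/1
  p_1/q_1 = 466/15
  p_2/q_2 = 497/16
  p_3/q_3 = 963/31
  p_4/q_4 = 14942/481
  p_5/q_5 = 927367/29853
q_4 = 481 ≤ 1004 < 29853 = q_5, so the answer is 14942/481.

14942/481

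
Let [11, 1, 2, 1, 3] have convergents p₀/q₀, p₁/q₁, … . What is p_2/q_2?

35/3

Using pₖ = aₖpₖ₋₁ + pₖ₋₂, qₖ = aₖqₖ₋₁ + qₖ₋₂ (with p₋₁=1, p₋₂=0, q₋₁=0, q₋₂=1):
  k=0: a=11, p=11, q=1
  k=1: a=1, p=12, q=1
  k=2: a=2, p=35, q=3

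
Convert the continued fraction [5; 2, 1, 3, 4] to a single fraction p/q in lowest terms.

Using pₖ = aₖpₖ₋₁ + pₖ₋₂ and qₖ = aₖqₖ₋₁ + qₖ₋₂:
  k=0: a=5, p=5, q=1
  k=1: a=2, p=11, q=2
  k=2: a=1, p=16, q=3
  k=3: a=3, p=59, q=11
  k=4: a=4, p=252, q=47

252/47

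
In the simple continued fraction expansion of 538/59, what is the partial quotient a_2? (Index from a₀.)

2

538 = 9·59 + 7   →  a_0 = 9
59 = 8·7 + 3   →  a_1 = 8
7 = 2·3 + 1   →  a_2 = 2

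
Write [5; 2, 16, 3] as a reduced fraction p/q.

Fold from the inside: start with 3/1.
  16 + 1/3 = 49/3
  2 + 3/49 = 101/49
  5 + 49/101 = 554/101

554/101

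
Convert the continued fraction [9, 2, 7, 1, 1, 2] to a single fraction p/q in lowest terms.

767/81

Using pₖ = aₖpₖ₋₁ + pₖ₋₂ and qₖ = aₖqₖ₋₁ + qₖ₋₂:
  k=0: a=9, p=9, q=1
  k=1: a=2, p=19, q=2
  k=2: a=7, p=142, q=15
  k=3: a=1, p=161, q=17
  k=4: a=1, p=303, q=32
  k=5: a=2, p=767, q=81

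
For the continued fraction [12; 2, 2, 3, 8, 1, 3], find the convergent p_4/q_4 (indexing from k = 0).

Using pₖ = aₖpₖ₋₁ + pₖ₋₂, qₖ = aₖqₖ₋₁ + qₖ₋₂ (with p₋₁=1, p₋₂=0, q₋₁=0, q₋₂=1):
  k=0: a=12, p=12, q=1
  k=1: a=2, p=25, q=2
  k=2: a=2, p=62, q=5
  k=3: a=3, p=211, q=17
  k=4: a=8, p=1750, q=141

1750/141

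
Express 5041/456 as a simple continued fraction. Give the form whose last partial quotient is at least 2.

[11; 18, 4, 6]

5041 = 11×456 + 25
456 = 18×25 + 6
25 = 4×6 + 1
6 = 6×1 + 0  (stop)
So 5041/456 = [11; 18, 4, 6].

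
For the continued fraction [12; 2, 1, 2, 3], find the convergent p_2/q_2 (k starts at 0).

37/3

Using pₖ = aₖpₖ₋₁ + pₖ₋₂, qₖ = aₖqₖ₋₁ + qₖ₋₂ (with p₋₁=1, p₋₂=0, q₋₁=0, q₋₂=1):
  k=0: a=12, p=12, q=1
  k=1: a=2, p=25, q=2
  k=2: a=1, p=37, q=3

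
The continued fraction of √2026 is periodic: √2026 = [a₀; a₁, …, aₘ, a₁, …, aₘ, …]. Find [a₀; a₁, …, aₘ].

a₀ = ⌊√2026⌋ = 45.

[45; 90]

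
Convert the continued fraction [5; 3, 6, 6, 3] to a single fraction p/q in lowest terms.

1967/370

Fold from the inside: start with 3/1.
  6 + 1/3 = 19/3
  6 + 3/19 = 117/19
  3 + 19/117 = 370/117
  5 + 117/370 = 1967/370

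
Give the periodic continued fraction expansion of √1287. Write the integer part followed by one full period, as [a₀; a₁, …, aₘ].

[35; 1, 6, 1, 70]

a₀ = ⌊√1287⌋ = 35.
With m₀=0, d₀=1 and mₖ₊₁ = dₖaₖ − mₖ, dₖ₊₁ = (n − mₖ₊₁²)/dₖ, aₖ₊₁ = ⌊(a₀+mₖ₊₁)/dₖ₊₁⌋:
  k=1: m=35, d=62, a=1
  k=2: m=27, d=9, a=6
  k=3: m=27, d=62, a=1
  k=4: m=35, d=1, a=70
d=1 and a=2a₀=70 at k=4, so the next step gives (m, d) = (35, 62) again — its k=1 value — and the period has length 4.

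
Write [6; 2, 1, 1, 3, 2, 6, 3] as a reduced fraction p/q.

Fold from the inside: start with 3/1.
  6 + 1/3 = 19/3
  2 + 3/19 = 41/19
  3 + 19/41 = 142/41
  1 + 41/142 = 183/142
  1 + 142/183 = 325/183
  2 + 183/325 = 833/325
  6 + 325/833 = 5323/833

5323/833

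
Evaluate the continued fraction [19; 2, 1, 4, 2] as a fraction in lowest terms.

600/31

Fold from the inside: start with 2/1.
  4 + 1/2 = 9/2
  1 + 2/9 = 11/9
  2 + 9/11 = 31/11
  19 + 11/31 = 600/31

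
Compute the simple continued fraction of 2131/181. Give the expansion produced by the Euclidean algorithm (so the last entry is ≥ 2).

2131 = 11×181 + 140
181 = 1×140 + 41
140 = 3×41 + 17
41 = 2×17 + 7
17 = 2×7 + 3
7 = 2×3 + 1
3 = 3×1 + 0  (stop)
So 2131/181 = [11; 1, 3, 2, 2, 2, 3].

[11; 1, 3, 2, 2, 2, 3]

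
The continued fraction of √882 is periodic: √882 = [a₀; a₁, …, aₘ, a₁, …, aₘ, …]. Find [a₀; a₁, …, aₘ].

[29; 1, 2, 3, 6, 3, 2, 1, 58]

a₀ = ⌊√882⌋ = 29.
With m₀=0, d₀=1 and mₖ₊₁ = dₖaₖ − mₖ, dₖ₊₁ = (n − mₖ₊₁²)/dₖ, aₖ₊₁ = ⌊(a₀+mₖ₊₁)/dₖ₊₁⌋:
  k=1: m=29, d=41, a=1
  k=2: m=12, d=18, a=2
  k=3: m=24, d=17, a=3
  k=4: m=27, d=9, a=6
  k=5: m=27, d=17, a=3
  k=6: m=24, d=18, a=2
  k=7: m=12, d=41, a=1
  k=8: m=29, d=1, a=58
d=1 and a=2a₀=58 at k=8, so the next step gives (m, d) = (29, 41) again — its k=1 value — and the period has length 8.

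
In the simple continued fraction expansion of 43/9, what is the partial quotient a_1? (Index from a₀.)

43 = 4·9 + 7   →  a_0 = 4
9 = 1·7 + 2   →  a_1 = 1

1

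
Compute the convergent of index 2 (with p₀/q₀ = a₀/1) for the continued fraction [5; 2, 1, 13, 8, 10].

16/3

Using pₖ = aₖpₖ₋₁ + pₖ₋₂, qₖ = aₖqₖ₋₁ + qₖ₋₂ (with p₋₁=1, p₋₂=0, q₋₁=0, q₋₂=1):
  k=0: a=5, p=5, q=1
  k=1: a=2, p=11, q=2
  k=2: a=1, p=16, q=3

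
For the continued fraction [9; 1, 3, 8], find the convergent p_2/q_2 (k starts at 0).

39/4

Using pₖ = aₖpₖ₋₁ + pₖ₋₂, qₖ = aₖqₖ₋₁ + qₖ₋₂ (with p₋₁=1, p₋₂=0, q₋₁=0, q₋₂=1):
  k=0: a=9, p=9, q=1
  k=1: a=1, p=10, q=1
  k=2: a=3, p=39, q=4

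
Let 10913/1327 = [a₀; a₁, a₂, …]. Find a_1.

4

10913 = 8·1327 + 297   →  a_0 = 8
1327 = 4·297 + 139   →  a_1 = 4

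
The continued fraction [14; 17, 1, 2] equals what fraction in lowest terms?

745/53

Fold from the inside: start with 2/1.
  1 + 1/2 = 3/2
  17 + 2/3 = 53/3
  14 + 3/53 = 745/53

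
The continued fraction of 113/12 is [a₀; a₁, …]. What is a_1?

2

113 = 9·12 + 5   →  a_0 = 9
12 = 2·5 + 2   →  a_1 = 2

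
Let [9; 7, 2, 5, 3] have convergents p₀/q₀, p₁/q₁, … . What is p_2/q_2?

Using pₖ = aₖpₖ₋₁ + pₖ₋₂, qₖ = aₖqₖ₋₁ + qₖ₋₂ (with p₋₁=1, p₋₂=0, q₋₁=0, q₋₂=1):
  k=0: a=9, p=9, q=1
  k=1: a=7, p=64, q=7
  k=2: a=2, p=137, q=15

137/15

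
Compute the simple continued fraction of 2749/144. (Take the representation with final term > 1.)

[19; 11, 13]

2749 = 19×144 + 13
144 = 11×13 + 1
13 = 13×1 + 0  (stop)
So 2749/144 = [19; 11, 13].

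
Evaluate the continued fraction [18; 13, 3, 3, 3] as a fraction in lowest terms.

Using pₖ = aₖpₖ₋₁ + pₖ₋₂ and qₖ = aₖqₖ₋₁ + qₖ₋₂:
  k=0: a=18, p=18, q=1
  k=1: a=13, p=235, q=13
  k=2: a=3, p=723, q=40
  k=3: a=3, p=2404, q=133
  k=4: a=3, p=7935, q=439

7935/439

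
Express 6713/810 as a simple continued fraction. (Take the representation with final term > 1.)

[8; 3, 2, 10, 11]

6713 = 8*810 + 233
810 = 3*233 + 111
233 = 2*111 + 11
111 = 10*11 + 1
11 = 11*1 + 0  (stop)
So 6713/810 = [8; 3, 2, 10, 11].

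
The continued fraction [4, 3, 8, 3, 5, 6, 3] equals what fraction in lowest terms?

35078/8119

Using pₖ = aₖpₖ₋₁ + pₖ₋₂ and qₖ = aₖqₖ₋₁ + qₖ₋₂:
  k=0: a=4, p=4, q=1
  k=1: a=3, p=13, q=3
  k=2: a=8, p=108, q=25
  k=3: a=3, p=337, q=78
  k=4: a=5, p=1793, q=415
  k=5: a=6, p=11095, q=2568
  k=6: a=3, p=35078, q=8119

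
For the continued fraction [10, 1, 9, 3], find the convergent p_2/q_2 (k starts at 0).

109/10

Using pₖ = aₖpₖ₋₁ + pₖ₋₂, qₖ = aₖqₖ₋₁ + qₖ₋₂ (with p₋₁=1, p₋₂=0, q₋₁=0, q₋₂=1):
  k=0: a=10, p=10, q=1
  k=1: a=1, p=11, q=1
  k=2: a=9, p=109, q=10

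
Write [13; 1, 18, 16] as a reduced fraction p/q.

4254/305

Fold from the inside: start with 16/1.
  18 + 1/16 = 289/16
  1 + 16/289 = 305/289
  13 + 289/305 = 4254/305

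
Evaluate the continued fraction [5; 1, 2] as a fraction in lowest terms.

17/3

Using pₖ = aₖpₖ₋₁ + pₖ₋₂ and qₖ = aₖqₖ₋₁ + qₖ₋₂:
  k=0: a=5, p=5, q=1
  k=1: a=1, p=6, q=1
  k=2: a=2, p=17, q=3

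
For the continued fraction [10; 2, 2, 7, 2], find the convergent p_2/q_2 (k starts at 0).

Using pₖ = aₖpₖ₋₁ + pₖ₋₂, qₖ = aₖqₖ₋₁ + qₖ₋₂ (with p₋₁=1, p₋₂=0, q₋₁=0, q₋₂=1):
  k=0: a=10, p=10, q=1
  k=1: a=2, p=21, q=2
  k=2: a=2, p=52, q=5

52/5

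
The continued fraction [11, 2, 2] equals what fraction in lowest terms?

Fold from the inside: start with 2/1.
  2 + 1/2 = 5/2
  11 + 2/5 = 57/5

57/5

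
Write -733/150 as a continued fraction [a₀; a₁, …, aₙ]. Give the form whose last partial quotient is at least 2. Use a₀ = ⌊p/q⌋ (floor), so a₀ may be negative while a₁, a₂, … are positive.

-733 = -5×150 + 17
150 = 8×17 + 14
17 = 1×14 + 3
14 = 4×3 + 2
3 = 1×2 + 1
2 = 2×1 + 0  (stop)
So -733/150 = [-5; 8, 1, 4, 1, 2].

[-5; 8, 1, 4, 1, 2]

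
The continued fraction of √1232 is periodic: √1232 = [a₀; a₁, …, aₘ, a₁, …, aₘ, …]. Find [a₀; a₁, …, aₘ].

a₀ = ⌊√1232⌋ = 35.

[35; 10, 70]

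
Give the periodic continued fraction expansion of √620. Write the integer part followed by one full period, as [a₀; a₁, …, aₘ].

a₀ = ⌊√620⌋ = 24.
With m₀=0, d₀=1 and mₖ₊₁ = dₖaₖ − mₖ, dₖ₊₁ = (n − mₖ₊₁²)/dₖ, aₖ₊₁ = ⌊(a₀+mₖ₊₁)/dₖ₊₁⌋:
  k=1: m=24, d=44, a=1
  k=2: m=20, d=5, a=8
  k=3: m=20, d=44, a=1
  k=4: m=24, d=1, a=48
d=1 and a=2a₀=48 at k=4, so the next step gives (m, d) = (24, 44) again — its k=1 value — and the period has length 4.

[24; 1, 8, 1, 48]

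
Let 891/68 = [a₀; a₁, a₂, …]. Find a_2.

1

891 = 13·68 + 7   →  a_0 = 13
68 = 9·7 + 5   →  a_1 = 9
7 = 1·5 + 2   →  a_2 = 1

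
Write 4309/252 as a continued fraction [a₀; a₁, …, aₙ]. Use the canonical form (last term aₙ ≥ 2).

[17; 10, 12, 2]

4309 = 17×252 + 25
252 = 10×25 + 2
25 = 12×2 + 1
2 = 2×1 + 0  (stop)
So 4309/252 = [17; 10, 12, 2].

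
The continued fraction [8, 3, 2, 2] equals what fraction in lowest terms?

Using pₖ = aₖpₖ₋₁ + pₖ₋₂ and qₖ = aₖqₖ₋₁ + qₖ₋₂:
  k=0: a=8, p=8, q=1
  k=1: a=3, p=25, q=3
  k=2: a=2, p=58, q=7
  k=3: a=2, p=141, q=17

141/17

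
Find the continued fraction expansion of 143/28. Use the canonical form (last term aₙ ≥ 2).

[5; 9, 3]

143 = 5·28 + 3
28 = 9·3 + 1
3 = 3·1 + 0  (stop)
So 143/28 = [5; 9, 3].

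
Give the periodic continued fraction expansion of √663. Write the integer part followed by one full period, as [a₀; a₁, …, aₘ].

a₀ = ⌊√663⌋ = 25.
With m₀=0, d₀=1 and mₖ₊₁ = dₖaₖ − mₖ, dₖ₊₁ = (n − mₖ₊₁²)/dₖ, aₖ₊₁ = ⌊(a₀+mₖ₊₁)/dₖ₊₁⌋:
  k=1: m=25, d=38, a=1
  k=2: m=13, d=13, a=2
  k=3: m=13, d=38, a=1
  k=4: m=25, d=1, a=50
d=1 and a=2a₀=50 at k=4, so the next step gives (m, d) = (25, 38) again — its k=1 value — and the period has length 4.

[25; 1, 2, 1, 50]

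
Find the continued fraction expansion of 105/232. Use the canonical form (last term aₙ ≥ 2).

[0; 2, 4, 1, 3, 2, 2]

105 = 0·232 + 105
232 = 2·105 + 22
105 = 4·22 + 17
22 = 1·17 + 5
17 = 3·5 + 2
5 = 2·2 + 1
2 = 2·1 + 0  (stop)
So 105/232 = [0; 2, 4, 1, 3, 2, 2].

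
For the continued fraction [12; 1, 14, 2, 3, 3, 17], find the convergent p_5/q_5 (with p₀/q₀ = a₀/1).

Using pₖ = aₖpₖ₋₁ + pₖ₋₂, qₖ = aₖqₖ₋₁ + qₖ₋₂ (with p₋₁=1, p₋₂=0, q₋₁=0, q₋₂=1):
  k=0: a=12, p=12, q=1
  k=1: a=1, p=13, q=1
  k=2: a=14, p=194, q=15
  k=3: a=2, p=401, q=31
  k=4: a=3, p=1397, q=108
  k=5: a=3, p=4592, q=355

4592/355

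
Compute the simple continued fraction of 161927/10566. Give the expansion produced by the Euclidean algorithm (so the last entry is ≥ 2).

[15; 3, 13, 2, 11, 11]

161927 = 15*10566 + 3437
10566 = 3*3437 + 255
3437 = 13*255 + 122
255 = 2*122 + 11
122 = 11*11 + 1
11 = 11*1 + 0  (stop)
So 161927/10566 = [15; 3, 13, 2, 11, 11].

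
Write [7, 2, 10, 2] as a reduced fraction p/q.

Using pₖ = aₖpₖ₋₁ + pₖ₋₂ and qₖ = aₖqₖ₋₁ + qₖ₋₂:
  k=0: a=7, p=7, q=1
  k=1: a=2, p=15, q=2
  k=2: a=10, p=157, q=21
  k=3: a=2, p=329, q=44

329/44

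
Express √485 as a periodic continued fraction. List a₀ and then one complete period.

[22; 44]

a₀ = ⌊√485⌋ = 22.
With m₀=0, d₀=1 and mₖ₊₁ = dₖaₖ − mₖ, dₖ₊₁ = (n − mₖ₊₁²)/dₖ, aₖ₊₁ = ⌊(a₀+mₖ₊₁)/dₖ₊₁⌋:
  k=1: m=22, d=1, a=44
d=1 and a=2a₀=44 at k=1, so the next step gives (m, d) = (22, 1) again — its k=1 value — and the period has length 1.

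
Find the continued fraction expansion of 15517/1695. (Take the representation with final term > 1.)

[9; 6, 2, 7, 1, 2, 5]

15517 = 9·1695 + 262
1695 = 6·262 + 123
262 = 2·123 + 16
123 = 7·16 + 11
16 = 1·11 + 5
11 = 2·5 + 1
5 = 5·1 + 0  (stop)
So 15517/1695 = [9; 6, 2, 7, 1, 2, 5].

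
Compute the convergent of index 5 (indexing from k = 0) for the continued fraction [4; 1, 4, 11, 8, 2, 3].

4621/962

Using pₖ = aₖpₖ₋₁ + pₖ₋₂, qₖ = aₖqₖ₋₁ + qₖ₋₂ (with p₋₁=1, p₋₂=0, q₋₁=0, q₋₂=1):
  k=0: a=4, p=4, q=1
  k=1: a=1, p=5, q=1
  k=2: a=4, p=24, q=5
  k=3: a=11, p=269, q=56
  k=4: a=8, p=2176, q=453
  k=5: a=2, p=4621, q=962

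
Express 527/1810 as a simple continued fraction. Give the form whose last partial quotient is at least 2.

527 = 0*1810 + 527
1810 = 3*527 + 229
527 = 2*229 + 69
229 = 3*69 + 22
69 = 3*22 + 3
22 = 7*3 + 1
3 = 3*1 + 0  (stop)
So 527/1810 = [0; 3, 2, 3, 3, 7, 3].

[0; 3, 2, 3, 3, 7, 3]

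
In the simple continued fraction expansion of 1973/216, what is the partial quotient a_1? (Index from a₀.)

7

1973 = 9·216 + 29   →  a_0 = 9
216 = 7·29 + 13   →  a_1 = 7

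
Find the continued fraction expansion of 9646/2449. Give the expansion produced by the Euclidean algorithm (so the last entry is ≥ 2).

[3; 1, 15, 3, 16, 3]

9646 = 3·2449 + 2299
2449 = 1·2299 + 150
2299 = 15·150 + 49
150 = 3·49 + 3
49 = 16·3 + 1
3 = 3·1 + 0  (stop)
So 9646/2449 = [3; 1, 15, 3, 16, 3].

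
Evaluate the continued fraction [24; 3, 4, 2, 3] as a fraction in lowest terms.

Using pₖ = aₖpₖ₋₁ + pₖ₋₂ and qₖ = aₖqₖ₋₁ + qₖ₋₂:
  k=0: a=24, p=24, q=1
  k=1: a=3, p=73, q=3
  k=2: a=4, p=316, q=13
  k=3: a=2, p=705, q=29
  k=4: a=3, p=2431, q=100

2431/100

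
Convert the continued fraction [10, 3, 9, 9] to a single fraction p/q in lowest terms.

Using pₖ = aₖpₖ₋₁ + pₖ₋₂ and qₖ = aₖqₖ₋₁ + qₖ₋₂:
  k=0: a=10, p=10, q=1
  k=1: a=3, p=31, q=3
  k=2: a=9, p=289, q=28
  k=3: a=9, p=2632, q=255

2632/255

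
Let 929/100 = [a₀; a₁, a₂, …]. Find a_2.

929 = 9·100 + 29   →  a_0 = 9
100 = 3·29 + 13   →  a_1 = 3
29 = 2·13 + 3   →  a_2 = 2

2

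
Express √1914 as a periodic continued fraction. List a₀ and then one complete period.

a₀ = ⌊√1914⌋ = 43.
With m₀=0, d₀=1 and mₖ₊₁ = dₖaₖ − mₖ, dₖ₊₁ = (n − mₖ₊₁²)/dₖ, aₖ₊₁ = ⌊(a₀+mₖ₊₁)/dₖ₊₁⌋:
  k=1: m=43, d=65, a=1
  k=2: m=22, d=22, a=2
  k=3: m=22, d=65, a=1
  k=4: m=43, d=1, a=86
d=1 and a=2a₀=86 at k=4, so the next step gives (m, d) = (43, 65) again — its k=1 value — and the period has length 4.

[43; 1, 2, 1, 86]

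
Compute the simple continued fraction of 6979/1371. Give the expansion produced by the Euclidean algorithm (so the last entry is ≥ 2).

6979 = 5*1371 + 124
1371 = 11*124 + 7
124 = 17*7 + 5
7 = 1*5 + 2
5 = 2*2 + 1
2 = 2*1 + 0  (stop)
So 6979/1371 = [5; 11, 17, 1, 2, 2].

[5; 11, 17, 1, 2, 2]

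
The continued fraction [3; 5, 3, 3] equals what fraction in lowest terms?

Fold from the inside: start with 3/1.
  3 + 1/3 = 10/3
  5 + 3/10 = 53/10
  3 + 10/53 = 169/53

169/53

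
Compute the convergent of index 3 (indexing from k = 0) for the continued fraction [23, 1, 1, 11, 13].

Using pₖ = aₖpₖ₋₁ + pₖ₋₂, qₖ = aₖqₖ₋₁ + qₖ₋₂ (with p₋₁=1, p₋₂=0, q₋₁=0, q₋₂=1):
  k=0: a=23, p=23, q=1
  k=1: a=1, p=24, q=1
  k=2: a=1, p=47, q=2
  k=3: a=11, p=541, q=23

541/23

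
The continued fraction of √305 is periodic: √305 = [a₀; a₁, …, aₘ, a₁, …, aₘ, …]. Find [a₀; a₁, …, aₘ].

a₀ = ⌊√305⌋ = 17.
With m₀=0, d₀=1 and mₖ₊₁ = dₖaₖ − mₖ, dₖ₊₁ = (n − mₖ₊₁²)/dₖ, aₖ₊₁ = ⌊(a₀+mₖ₊₁)/dₖ₊₁⌋:
  k=1: m=17, d=16, a=2
  k=2: m=15, d=5, a=6
  k=3: m=15, d=16, a=2
  k=4: m=17, d=1, a=34
d=1 and a=2a₀=34 at k=4, so the next step gives (m, d) = (17, 16) again — its k=1 value — and the period has length 4.

[17; 2, 6, 2, 34]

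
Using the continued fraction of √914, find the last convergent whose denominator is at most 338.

√914 = [30; 4, 3, 3, 4, 60, …] (period length 5).
Convergents:
  p_0/q_0 = 30/1
  p_1/q_1 = 121/4
  p_2/q_2 = 393/13
  p_3/q_3 = 1300/43
  p_4/q_4 = 5593/185
  p_5/q_5 = 336880/11143
q_4 = 185 ≤ 338 < 11143 = q_5, so the answer is 5593/185.

5593/185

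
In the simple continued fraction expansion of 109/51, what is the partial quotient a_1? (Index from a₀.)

7

109 = 2·51 + 7   →  a_0 = 2
51 = 7·7 + 2   →  a_1 = 7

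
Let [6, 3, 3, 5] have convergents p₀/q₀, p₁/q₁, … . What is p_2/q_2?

Using pₖ = aₖpₖ₋₁ + pₖ₋₂, qₖ = aₖqₖ₋₁ + qₖ₋₂ (with p₋₁=1, p₋₂=0, q₋₁=0, q₋₂=1):
  k=0: a=6, p=6, q=1
  k=1: a=3, p=19, q=3
  k=2: a=3, p=63, q=10

63/10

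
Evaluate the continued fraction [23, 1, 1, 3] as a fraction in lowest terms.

165/7

Fold from the inside: start with 3/1.
  1 + 1/3 = 4/3
  1 + 3/4 = 7/4
  23 + 4/7 = 165/7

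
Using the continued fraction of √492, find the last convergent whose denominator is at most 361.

5390/243

√492 = [22; 5, 1, 1, 10, 1, 1, 5, 44, …] (period length 8).
Convergents:
  p_0/q_0 = 22/1
  p_1/q_1 = 111/5
  p_2/q_2 = 133/6
  p_3/q_3 = 244/11
  p_4/q_4 = 2573/116
  p_5/q_5 = 2817/127
  p_6/q_6 = 5390/243
  p_7/q_7 = 29767/1342
q_6 = 243 ≤ 361 < 1342 = q_7, so the answer is 5390/243.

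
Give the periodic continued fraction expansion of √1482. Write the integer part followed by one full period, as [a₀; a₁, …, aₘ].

[38; 2, 76]

a₀ = ⌊√1482⌋ = 38.
With m₀=0, d₀=1 and mₖ₊₁ = dₖaₖ − mₖ, dₖ₊₁ = (n − mₖ₊₁²)/dₖ, aₖ₊₁ = ⌊(a₀+mₖ₊₁)/dₖ₊₁⌋:
  k=1: m=38, d=38, a=2
  k=2: m=38, d=1, a=76
d=1 and a=2a₀=76 at k=2, so the next step gives (m, d) = (38, 38) again — its k=1 value — and the period has length 2.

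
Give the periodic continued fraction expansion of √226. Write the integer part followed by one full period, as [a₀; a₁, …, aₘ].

[15; 30]

a₀ = ⌊√226⌋ = 15.
With m₀=0, d₀=1 and mₖ₊₁ = dₖaₖ − mₖ, dₖ₊₁ = (n − mₖ₊₁²)/dₖ, aₖ₊₁ = ⌊(a₀+mₖ₊₁)/dₖ₊₁⌋:
  k=1: m=15, d=1, a=30
d=1 and a=2a₀=30 at k=1, so the next step gives (m, d) = (15, 1) again — its k=1 value — and the period has length 1.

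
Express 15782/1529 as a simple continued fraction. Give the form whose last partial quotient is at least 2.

[10; 3, 9, 3, 1, 1, 7]

15782 = 10*1529 + 492
1529 = 3*492 + 53
492 = 9*53 + 15
53 = 3*15 + 8
15 = 1*8 + 7
8 = 1*7 + 1
7 = 7*1 + 0  (stop)
So 15782/1529 = [10; 3, 9, 3, 1, 1, 7].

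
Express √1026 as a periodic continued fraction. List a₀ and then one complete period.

a₀ = ⌊√1026⌋ = 32.

[32; 32, 64]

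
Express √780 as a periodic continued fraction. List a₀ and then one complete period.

a₀ = ⌊√780⌋ = 27.

[27; 1, 12, 1, 54]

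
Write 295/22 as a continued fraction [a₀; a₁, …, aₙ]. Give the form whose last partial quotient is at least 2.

295 = 13*22 + 9
22 = 2*9 + 4
9 = 2*4 + 1
4 = 4*1 + 0  (stop)
So 295/22 = [13; 2, 2, 4].

[13; 2, 2, 4]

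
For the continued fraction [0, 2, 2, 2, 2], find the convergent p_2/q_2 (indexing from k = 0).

Using pₖ = aₖpₖ₋₁ + pₖ₋₂, qₖ = aₖqₖ₋₁ + qₖ₋₂ (with p₋₁=1, p₋₂=0, q₋₁=0, q₋₂=1):
  k=0: a=0, p=0, q=1
  k=1: a=2, p=1, q=2
  k=2: a=2, p=2, q=5

2/5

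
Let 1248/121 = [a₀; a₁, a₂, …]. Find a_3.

2

1248 = 10·121 + 38   →  a_0 = 10
121 = 3·38 + 7   →  a_1 = 3
38 = 5·7 + 3   →  a_2 = 5
7 = 2·3 + 1   →  a_3 = 2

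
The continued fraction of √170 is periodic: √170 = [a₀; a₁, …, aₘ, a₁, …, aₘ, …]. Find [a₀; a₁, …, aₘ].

[13; 26]

a₀ = ⌊√170⌋ = 13.
With m₀=0, d₀=1 and mₖ₊₁ = dₖaₖ − mₖ, dₖ₊₁ = (n − mₖ₊₁²)/dₖ, aₖ₊₁ = ⌊(a₀+mₖ₊₁)/dₖ₊₁⌋:
  k=1: m=13, d=1, a=26
d=1 and a=2a₀=26 at k=1, so the next step gives (m, d) = (13, 1) again — its k=1 value — and the period has length 1.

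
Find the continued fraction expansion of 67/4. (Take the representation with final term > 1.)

[16; 1, 3]

67 = 16·4 + 3
4 = 1·3 + 1
3 = 3·1 + 0  (stop)
So 67/4 = [16; 1, 3].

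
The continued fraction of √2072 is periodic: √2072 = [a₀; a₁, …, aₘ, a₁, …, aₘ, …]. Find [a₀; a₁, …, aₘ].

[45; 1, 1, 12, 1, 1, 90]

a₀ = ⌊√2072⌋ = 45.
With m₀=0, d₀=1 and mₖ₊₁ = dₖaₖ − mₖ, dₖ₊₁ = (n − mₖ₊₁²)/dₖ, aₖ₊₁ = ⌊(a₀+mₖ₊₁)/dₖ₊₁⌋:
  k=1: m=45, d=47, a=1
  k=2: m=2, d=44, a=1
  k=3: m=42, d=7, a=12
  k=4: m=42, d=44, a=1
  k=5: m=2, d=47, a=1
  k=6: m=45, d=1, a=90
d=1 and a=2a₀=90 at k=6, so the next step gives (m, d) = (45, 47) again — its k=1 value — and the period has length 6.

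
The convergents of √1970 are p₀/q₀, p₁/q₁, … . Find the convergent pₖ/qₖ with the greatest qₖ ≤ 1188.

√1970 = [44; 2, 1, 1, 2, 88, …] (period length 5).
Convergents:
  p_0/q_0 = 44/1
  p_1/q_1 = 89/2
  p_2/q_2 = 133/3
  p_3/q_3 = 222/5
  p_4/q_4 = 577/13
  p_5/q_5 = 50998/1149
  p_6/q_6 = 102573/2311
q_5 = 1149 ≤ 1188 < 2311 = q_6, so the answer is 50998/1149.

50998/1149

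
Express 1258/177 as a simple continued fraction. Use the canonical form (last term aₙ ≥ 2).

[7; 9, 3, 6]

1258 = 7×177 + 19
177 = 9×19 + 6
19 = 3×6 + 1
6 = 6×1 + 0  (stop)
So 1258/177 = [7; 9, 3, 6].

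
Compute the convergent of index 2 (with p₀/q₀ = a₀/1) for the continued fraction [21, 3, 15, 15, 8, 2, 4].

Using pₖ = aₖpₖ₋₁ + pₖ₋₂, qₖ = aₖqₖ₋₁ + qₖ₋₂ (with p₋₁=1, p₋₂=0, q₋₁=0, q₋₂=1):
  k=0: a=21, p=21, q=1
  k=1: a=3, p=64, q=3
  k=2: a=15, p=981, q=46

981/46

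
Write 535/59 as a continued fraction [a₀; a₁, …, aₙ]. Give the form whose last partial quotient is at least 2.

[9; 14, 1, 3]

535 = 9*59 + 4
59 = 14*4 + 3
4 = 1*3 + 1
3 = 3*1 + 0  (stop)
So 535/59 = [9; 14, 1, 3].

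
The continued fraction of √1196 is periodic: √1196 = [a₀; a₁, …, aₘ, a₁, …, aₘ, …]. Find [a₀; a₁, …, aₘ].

[34; 1, 1, 2, 1, 1, 68]

a₀ = ⌊√1196⌋ = 34.
With m₀=0, d₀=1 and mₖ₊₁ = dₖaₖ − mₖ, dₖ₊₁ = (n − mₖ₊₁²)/dₖ, aₖ₊₁ = ⌊(a₀+mₖ₊₁)/dₖ₊₁⌋:
  k=1: m=34, d=40, a=1
  k=2: m=6, d=29, a=1
  k=3: m=23, d=23, a=2
  k=4: m=23, d=29, a=1
  k=5: m=6, d=40, a=1
  k=6: m=34, d=1, a=68
d=1 and a=2a₀=68 at k=6, so the next step gives (m, d) = (34, 40) again — its k=1 value — and the period has length 6.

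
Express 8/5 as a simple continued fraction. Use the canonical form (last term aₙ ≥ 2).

[1; 1, 1, 2]

8 = 1·5 + 3
5 = 1·3 + 2
3 = 1·2 + 1
2 = 2·1 + 0  (stop)
So 8/5 = [1; 1, 1, 2].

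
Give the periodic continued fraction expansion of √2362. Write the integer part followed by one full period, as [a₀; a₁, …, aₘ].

a₀ = ⌊√2362⌋ = 48.

[48; 1, 1, 1, 1, 96]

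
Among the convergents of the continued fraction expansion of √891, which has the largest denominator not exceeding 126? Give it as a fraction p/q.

3373/113

√891 = [29; 1, 5, 1, 1, 1, 5, 1, 58, …] (period length 8).
Convergents:
  p_0/q_0 = 29/1
  p_1/q_1 = 30/1
  p_2/q_2 = 179/6
  p_3/q_3 = 209/7
  p_4/q_4 = 388/13
  p_5/q_5 = 597/20
  p_6/q_6 = 3373/113
  p_7/q_7 = 3970/133
q_6 = 113 ≤ 126 < 133 = q_7, so the answer is 3373/113.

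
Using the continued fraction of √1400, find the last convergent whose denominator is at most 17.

√1400 = [37; 2, 2, 2, 74, …] (period length 4).
Convergents:
  p_0/q_0 = 37/1
  p_1/q_1 = 75/2
  p_2/q_2 = 187/5
  p_3/q_3 = 449/12
  p_4/q_4 = 33413/893
q_3 = 12 ≤ 17 < 893 = q_4, so the answer is 449/12.

449/12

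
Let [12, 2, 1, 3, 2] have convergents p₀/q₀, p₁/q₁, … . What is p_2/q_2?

Using pₖ = aₖpₖ₋₁ + pₖ₋₂, qₖ = aₖqₖ₋₁ + qₖ₋₂ (with p₋₁=1, p₋₂=0, q₋₁=0, q₋₂=1):
  k=0: a=12, p=12, q=1
  k=1: a=2, p=25, q=2
  k=2: a=1, p=37, q=3

37/3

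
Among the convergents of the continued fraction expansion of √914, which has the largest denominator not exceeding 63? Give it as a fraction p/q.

1300/43

√914 = [30; 4, 3, 3, 4, 60, …] (period length 5).
Convergents:
  p_0/q_0 = 30/1
  p_1/q_1 = 121/4
  p_2/q_2 = 393/13
  p_3/q_3 = 1300/43
  p_4/q_4 = 5593/185
q_3 = 43 ≤ 63 < 185 = q_4, so the answer is 1300/43.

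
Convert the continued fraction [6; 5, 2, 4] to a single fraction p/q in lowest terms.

Fold from the inside: start with 4/1.
  2 + 1/4 = 9/4
  5 + 4/9 = 49/9
  6 + 9/49 = 303/49

303/49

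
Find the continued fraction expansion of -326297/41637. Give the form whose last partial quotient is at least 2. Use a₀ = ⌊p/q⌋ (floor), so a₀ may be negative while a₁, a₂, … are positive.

-326297 = -8×41637 + 6799
41637 = 6×6799 + 843
6799 = 8×843 + 55
843 = 15×55 + 18
55 = 3×18 + 1
18 = 18×1 + 0  (stop)
So -326297/41637 = [-8; 6, 8, 15, 3, 18].

[-8; 6, 8, 15, 3, 18]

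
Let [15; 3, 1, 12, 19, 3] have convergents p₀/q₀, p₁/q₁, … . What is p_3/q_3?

Using pₖ = aₖpₖ₋₁ + pₖ₋₂, qₖ = aₖqₖ₋₁ + qₖ₋₂ (with p₋₁=1, p₋₂=0, q₋₁=0, q₋₂=1):
  k=0: a=15, p=15, q=1
  k=1: a=3, p=46, q=3
  k=2: a=1, p=61, q=4
  k=3: a=12, p=778, q=51

778/51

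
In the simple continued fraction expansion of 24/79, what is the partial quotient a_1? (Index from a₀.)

3

24 = 0·79 + 24   →  a_0 = 0
79 = 3·24 + 7   →  a_1 = 3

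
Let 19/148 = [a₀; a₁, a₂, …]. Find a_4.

19 = 0·148 + 19   →  a_0 = 0
148 = 7·19 + 15   →  a_1 = 7
19 = 1·15 + 4   →  a_2 = 1
15 = 3·4 + 3   →  a_3 = 3
4 = 1·3 + 1   →  a_4 = 1

1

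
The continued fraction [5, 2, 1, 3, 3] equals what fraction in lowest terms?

193/36

Using pₖ = aₖpₖ₋₁ + pₖ₋₂ and qₖ = aₖqₖ₋₁ + qₖ₋₂:
  k=0: a=5, p=5, q=1
  k=1: a=2, p=11, q=2
  k=2: a=1, p=16, q=3
  k=3: a=3, p=59, q=11
  k=4: a=3, p=193, q=36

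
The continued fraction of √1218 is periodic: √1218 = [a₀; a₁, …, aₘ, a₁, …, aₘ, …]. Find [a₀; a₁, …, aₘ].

a₀ = ⌊√1218⌋ = 34.
With m₀=0, d₀=1 and mₖ₊₁ = dₖaₖ − mₖ, dₖ₊₁ = (n − mₖ₊₁²)/dₖ, aₖ₊₁ = ⌊(a₀+mₖ₊₁)/dₖ₊₁⌋:
  k=1: m=34, d=62, a=1
  k=2: m=28, d=7, a=8
  k=3: m=28, d=62, a=1
  k=4: m=34, d=1, a=68
d=1 and a=2a₀=68 at k=4, so the next step gives (m, d) = (34, 62) again — its k=1 value — and the period has length 4.

[34; 1, 8, 1, 68]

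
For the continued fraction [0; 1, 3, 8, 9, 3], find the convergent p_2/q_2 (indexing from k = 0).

3/4

Using pₖ = aₖpₖ₋₁ + pₖ₋₂, qₖ = aₖqₖ₋₁ + qₖ₋₂ (with p₋₁=1, p₋₂=0, q₋₁=0, q₋₂=1):
  k=0: a=0, p=0, q=1
  k=1: a=1, p=1, q=1
  k=2: a=3, p=3, q=4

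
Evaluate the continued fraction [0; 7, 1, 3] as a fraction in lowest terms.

4/31

Fold from the inside: start with 3/1.
  1 + 1/3 = 4/3
  7 + 3/4 = 31/4
  0 + 4/31 = 4/31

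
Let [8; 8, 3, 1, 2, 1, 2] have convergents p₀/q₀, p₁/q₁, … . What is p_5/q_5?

Using pₖ = aₖpₖ₋₁ + pₖ₋₂, qₖ = aₖqₖ₋₁ + qₖ₋₂ (with p₋₁=1, p₋₂=0, q₋₁=0, q₋₂=1):
  k=0: a=8, p=8, q=1
  k=1: a=8, p=65, q=8
  k=2: a=3, p=203, q=25
  k=3: a=1, p=268, q=33
  k=4: a=2, p=739, q=91
  k=5: a=1, p=1007, q=124

1007/124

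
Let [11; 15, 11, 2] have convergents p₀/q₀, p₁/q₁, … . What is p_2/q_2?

Using pₖ = aₖpₖ₋₁ + pₖ₋₂, qₖ = aₖqₖ₋₁ + qₖ₋₂ (with p₋₁=1, p₋₂=0, q₋₁=0, q₋₂=1):
  k=0: a=11, p=11, q=1
  k=1: a=15, p=166, q=15
  k=2: a=11, p=1837, q=166

1837/166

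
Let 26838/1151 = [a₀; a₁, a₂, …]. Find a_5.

13

26838 = 23·1151 + 365   →  a_0 = 23
1151 = 3·365 + 56   →  a_1 = 3
365 = 6·56 + 29   →  a_2 = 6
56 = 1·29 + 27   →  a_3 = 1
29 = 1·27 + 2   →  a_4 = 1
27 = 13·2 + 1   →  a_5 = 13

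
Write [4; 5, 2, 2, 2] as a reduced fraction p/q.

Fold from the inside: start with 2/1.
  2 + 1/2 = 5/2
  2 + 2/5 = 12/5
  5 + 5/12 = 65/12
  4 + 12/65 = 272/65

272/65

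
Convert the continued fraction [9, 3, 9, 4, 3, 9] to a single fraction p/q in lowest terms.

32365/3472

Fold from the inside: start with 9/1.
  3 + 1/9 = 28/9
  4 + 9/28 = 121/28
  9 + 28/121 = 1117/121
  3 + 121/1117 = 3472/1117
  9 + 1117/3472 = 32365/3472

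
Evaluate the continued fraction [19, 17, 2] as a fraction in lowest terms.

Using pₖ = aₖpₖ₋₁ + pₖ₋₂ and qₖ = aₖqₖ₋₁ + qₖ₋₂:
  k=0: a=19, p=19, q=1
  k=1: a=17, p=324, q=17
  k=2: a=2, p=667, q=35

667/35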